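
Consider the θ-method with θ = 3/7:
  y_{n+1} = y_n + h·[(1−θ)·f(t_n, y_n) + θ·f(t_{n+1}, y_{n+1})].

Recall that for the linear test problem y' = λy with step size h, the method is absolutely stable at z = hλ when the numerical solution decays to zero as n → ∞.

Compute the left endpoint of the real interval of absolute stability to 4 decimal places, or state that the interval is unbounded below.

Set f=λy, z=hλ:
  y_{n+1} = y_n + z·[4/7·y_n + 3/7·y_{n+1}] ⇒ (1 − 3/7z)y_{n+1} = (1 + 4/7z)y_n
  R(z) = (1 + 4/7z)/(1 − 3/7z).

Solve |R(x)|<1 on ℝ⁻.
x=-0.99: |R|=0.3049
R=−1: 1+4/7x = −1+3/7x ⇒ -1/7x=2 ⇒ x=2/(-1/7)=-14.0000
Confirm numerically:
  x=-12.967: |R|=0.97750 <1
  x=-10.925: |R|=0.92269 <1
  x=-9.662: |R|=0.87945 <1
  x=-7.551: |R|=0.78252 <1
  x=-14.138: |R|=1.00279 >1
  x=-14.055: |R|=1.00112 >1
  x=-14.045: |R|=1.00092 >1
Interval (-14.0000, 0).

left endpoint -14.0000.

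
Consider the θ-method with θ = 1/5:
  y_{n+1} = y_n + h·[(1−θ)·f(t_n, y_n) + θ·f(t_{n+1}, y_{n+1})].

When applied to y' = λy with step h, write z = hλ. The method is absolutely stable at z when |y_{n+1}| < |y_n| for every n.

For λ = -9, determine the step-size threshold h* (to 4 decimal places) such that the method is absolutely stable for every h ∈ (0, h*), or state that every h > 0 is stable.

(-3.3333,0); λ=-9 ⇒ h* = (10/3)/9 = 0.3704.

On y'=λy, z=hλ:
  y_{n+1} = y_n + z·[4/5·y_n + 1/5·y_{n+1}] ⇒ (1 − 1/5z)y_{n+1} = (1 + 4/5z)y_n
  so R(z) = (1 + 4/5z)/(1 − 1/5z).

Boundary: |R(x)|=1, x<0.
x=-0.63: |R|=0.4405
R=−1: 1+4/5x = −1+1/5x ⇒ -3/5x=2 ⇒ x=2/(-3/5)=-3.3333
Confirm numerically:
  x=-2.764: |R|=0.78001 <1
  x=-1.778: |R|=0.31160 <1
  x=-1.600: |R|=0.21212 <1
  x=-3.728: |R|=1.13566 >1
  x=-3.648: |R|=1.10916 >1
  x=-3.400: |R|=1.02381 >1
Stable set (-3.3333, 0).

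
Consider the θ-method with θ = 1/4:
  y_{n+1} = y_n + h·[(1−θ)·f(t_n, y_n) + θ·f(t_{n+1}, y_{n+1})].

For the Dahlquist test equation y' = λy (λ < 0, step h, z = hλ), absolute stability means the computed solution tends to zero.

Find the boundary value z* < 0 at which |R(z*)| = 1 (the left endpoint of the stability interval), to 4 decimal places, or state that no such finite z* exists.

z* = -4.0000.

On y'=λy, z=hλ:
  y_{n+1} = y_n + z·[3/4·y_n + 1/4·y_{n+1}] ⇒ (1 − 1/4z)y_{n+1} = (1 + 3/4z)y_n
  ⇒ R(z) = (1 + 3/4z)/(1 − 1/4z).

Need |R(x)|<1, x<0.
x=-1.68: |R|=0.1831
R=−1: 1+3/4x = −1+1/4x ⇒ -1/2x=2 ⇒ x=2/(-1/2)=-4.0000
Confirm numerically:
  x=-3.242: |R|=0.79067 <1
  x=-2.893: |R|=0.67880 <1
  x=-2.304: |R|=0.46193 <1
  x=-4.466: |R|=1.11009 >1
  x=-4.369: |R|=1.08818 >1
Interval (-4.0000, 0).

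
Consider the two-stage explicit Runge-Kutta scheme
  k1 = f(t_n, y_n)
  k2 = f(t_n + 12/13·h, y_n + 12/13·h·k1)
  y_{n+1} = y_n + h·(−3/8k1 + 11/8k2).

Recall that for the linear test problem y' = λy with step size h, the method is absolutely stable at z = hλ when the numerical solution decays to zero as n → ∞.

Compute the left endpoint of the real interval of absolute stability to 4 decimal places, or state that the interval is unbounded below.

With y'=λy (z=hλ):
  k1=λy_n ⇒ h·k1=z·y_n;  k2=λ(1+12/13z)y_n ⇒ h·k2=z(1+12/13z)y_n
  y_{n+1}/y_n = 1 − 3/8z + 11/8z(1+12/13z) = 1 + z + 33/26z²
  so R(z) = 1 + z + 33/26z².

Boundary: |R(x)|=1, x<0.
x=-0.9: |R|=1.1281
R=1: x+33/26x²=0 ⇒ x=−26/33=-0.7879; min R=1−1/(4·33/26)=0.8030>−1
Confirm numerically:
  x=-0.662: |R|=0.89423 <1
  x=-0.499: |R|=0.81704 <1
  x=-0.404: |R|=0.80316 <1
  x=-1.287: |R|=1.81531 >1
  x=-1.188: |R|=1.60332 >1
  x=-0.834: |R|=1.04882 >1
Interval (-0.7879, 0).

left endpoint -0.7879.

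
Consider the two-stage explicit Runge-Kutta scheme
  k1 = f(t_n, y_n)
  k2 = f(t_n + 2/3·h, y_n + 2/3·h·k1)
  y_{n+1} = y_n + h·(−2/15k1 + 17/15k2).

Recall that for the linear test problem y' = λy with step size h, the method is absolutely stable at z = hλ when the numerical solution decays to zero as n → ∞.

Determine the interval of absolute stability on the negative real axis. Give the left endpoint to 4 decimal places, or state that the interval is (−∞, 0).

With y'=λy (z=hλ):
  k1=λy_n ⇒ h·k1=z·y_n;  k2=λ(1+2/3z)y_n ⇒ h·k2=z(1+2/3z)y_n
  y_{n+1}/y_n = 1 − 2/15z + 17/15z(1+2/3z) = 1 + z + 34/45z²
  Hence R(z) = 1 + z + 34/45z².

Solve |R(x)|<1 on ℝ⁻.
x=-1.61: |R|=1.3485
R=1: x+34/45x²=0 ⇒ x=−45/34=-1.3235; min R=1−1/(4·34/45)=0.6691>−1
Confirm numerically:
  x=-1.140: |R|=0.84192 <1
  x=-1.093: |R|=0.80962 <1
  x=-0.773: |R|=0.67847 <1
  x=-0.707: |R|=0.67066 <1
  x=-1.867: |R|=1.76663 >1
  x=-1.508: |R|=1.21018 >1
Interval (-1.3235, 0).

(-1.3235, 0).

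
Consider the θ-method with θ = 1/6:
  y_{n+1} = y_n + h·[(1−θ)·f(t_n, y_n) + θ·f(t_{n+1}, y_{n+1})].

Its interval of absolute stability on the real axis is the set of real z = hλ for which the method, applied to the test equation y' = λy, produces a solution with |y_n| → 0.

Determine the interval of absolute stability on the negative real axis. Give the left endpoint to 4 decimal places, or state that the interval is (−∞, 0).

z∈(-3.0000,0).

Test eqn y'=λy, z=hλ:
  y_{n+1} = y_n + z·[5/6·y_n + 1/6·y_{n+1}] ⇒ (1 − 1/6z)y_{n+1} = (1 + 5/6z)y_n
  ⇒ R(z) = (1 + 5/6z)/(1 − 1/6z).

Find x<0 with |R(x)|<1.
x=-1.25: |R|=0.0345
R=−1: 1+5/6x = −1+1/6x ⇒ -2/3x=2 ⇒ x=2/(-2/3)=-3.0000
Confirm numerically:
  x=-2.970: |R|=0.98662 <1
  x=-2.811: |R|=0.91420 <1
  x=-1.378: |R|=0.12063 <1
  x=-3.397: |R|=1.16899 >1
  x=-3.358: |R|=1.15302 >1
  x=-3.185: |R|=1.08057 >1
So |R|<1 on (-3.0000, 0).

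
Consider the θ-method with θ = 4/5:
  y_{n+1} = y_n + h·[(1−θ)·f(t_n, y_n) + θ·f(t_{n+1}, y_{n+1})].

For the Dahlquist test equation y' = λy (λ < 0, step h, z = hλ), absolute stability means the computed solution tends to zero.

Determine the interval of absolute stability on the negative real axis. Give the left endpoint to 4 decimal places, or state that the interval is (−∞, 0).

interval (−∞, 0).

Set f=λy, z=hλ:
  y_{n+1} = y_n + z·[1/5·y_n + 4/5·y_{n+1}] ⇒ (1 − 4/5z)y_{n+1} = (1 + 1/5z)y_n
  R(z) = (1 + 1/5z)/(1 − 4/5z).

Boundary: |R(x)|=1, x<0.
x=-0.99: |R|=0.4475
x=-2: |R|=0.2308
x=-10: |R|=0.1111
x=-100: |R|=0.2346
θ=4/5≥1/2 ⇒ |1+1/5x|<|1−4/5x| ∀x<0 ⇒ interval (−∞,0).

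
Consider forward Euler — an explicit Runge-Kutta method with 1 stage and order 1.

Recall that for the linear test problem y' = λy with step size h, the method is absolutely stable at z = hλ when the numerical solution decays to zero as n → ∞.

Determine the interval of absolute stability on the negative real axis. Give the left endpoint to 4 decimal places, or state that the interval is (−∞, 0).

z∈(-2.0000,0).

With y'=λy (z=hλ):
  order 1, 1-stage ⇒ R(z)=1+z
  (e.g. R(-0.44)=0.56000, |R|=0.56000)

Find x<0 with |R(x)|<1.
x=-0.44: |R|=0.5600
|R(-2.39)|=1.3900 |R(-2.31)|=1.3100 |R(-1.46)|=0.4600
Bisect:
  x_lo=-2.8999 |R|=1.8999  x_hi=-0.1310 |R|=0.8690
  mid=-1.51546 |R|=0.51546 →hi
  mid=-2.20767 |R|=1.20767 →lo
  mid=-1.86156 |R|=0.86156 →hi
  mid=-2.03462 |R|=1.03462 →lo
  mid=-1.94809 |R|=0.94809 →hi
  mid=-1.99135 |R|=0.99135 →hi
  mid=-2.01299 |R|=1.01299 →lo
  mid=-2.00217 |R|=1.00217 →lo
  mid=-1.99676 |R|=0.99676 →hi
  ...
  [-2.00014,-1.99997] ⇒ x*=-2.0000
So |R|<1 on (-2.0000, 0).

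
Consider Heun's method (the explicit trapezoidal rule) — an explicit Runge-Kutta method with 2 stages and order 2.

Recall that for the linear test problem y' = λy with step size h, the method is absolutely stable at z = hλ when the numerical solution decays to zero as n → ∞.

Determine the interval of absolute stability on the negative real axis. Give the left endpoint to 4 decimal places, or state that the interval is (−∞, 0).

z∈(-2.0000,0).

Set f=λy, z=hλ:
  order 2, 2-stage ⇒ R(z)=1+z+z^2/2
  (e.g. R(-1.76)=0.78880, |R|=0.78880)

Need |R(x)|<1, x<0.
x=-1.76: |R|=0.7888
|R(-2.37)|=1.4385 |R(-1.22)|=0.5242 |R(-0.65)|=0.5613
Bisect:
  x_lo=-2.8384 |R|=2.1899  x_hi=-0.2500 |R|=0.7812
  mid=-1.54422 |R|=0.64809 →hi
  mid=-2.19132 |R|=1.20963 →lo
  mid=-1.86777 |R|=0.87651 →hi
  mid=-2.02955 |R|=1.02998 →lo
  mid=-1.94866 |R|=0.94998 →hi
  mid=-1.98910 |R|=0.98916 →hi
  mid=-2.00933 |R|=1.00937 →lo
  ...
  [-2.00000,-1.99985] ⇒ x*=-2.0000
Interval (-2.0000, 0).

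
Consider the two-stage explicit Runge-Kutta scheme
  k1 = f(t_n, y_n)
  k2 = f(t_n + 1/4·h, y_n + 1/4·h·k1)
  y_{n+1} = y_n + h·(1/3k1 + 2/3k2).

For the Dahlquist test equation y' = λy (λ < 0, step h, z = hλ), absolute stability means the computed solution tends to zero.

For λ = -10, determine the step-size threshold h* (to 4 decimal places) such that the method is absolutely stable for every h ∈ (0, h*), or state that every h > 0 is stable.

(-6.0000,0); λ=-10 ⇒ h* = (6)/10 = 0.6000.

Set f=λy, z=hλ:
  k1=λy_n ⇒ h·k1=z·y_n;  k2=λ(1+1/4z)y_n ⇒ h·k2=z(1+1/4z)y_n
  y_{n+1}/y_n = 1 + 1/3z + 2/3z(1+1/4z) = 1 + z + 1/6z²
  ⇒ R(z) = 1 + z + 1/6z².

Need |R(x)|<1, x<0.
x=-1.13: |R|=0.0828
R=1: x+1/6x²=0 ⇒ x=−6=-6.0000; min R=1−1/(4·1/6)=-0.5000>−1
Confirm numerically:
  x=-5.433: |R|=0.48658 <1
  x=-4.090: |R|=0.30198 <1
  x=-3.470: |R|=0.46318 <1
  x=-2.810: |R|=0.49398 <1
  x=-6.191: |R|=1.19708 >1
  x=-6.113: |R|=1.11513 >1
Interval (-6.0000, 0).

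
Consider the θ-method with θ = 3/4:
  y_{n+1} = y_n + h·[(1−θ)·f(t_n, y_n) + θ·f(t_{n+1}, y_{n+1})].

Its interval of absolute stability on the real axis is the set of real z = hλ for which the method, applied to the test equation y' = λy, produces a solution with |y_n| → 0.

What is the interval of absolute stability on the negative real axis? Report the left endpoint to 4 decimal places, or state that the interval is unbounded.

(−∞, 0) — no finite endpoint.

Set f=λy, z=hλ:
  y_{n+1} = y_n + z·[1/4·y_n + 3/4·y_{n+1}] ⇒ (1 − 3/4z)y_{n+1} = (1 + 1/4z)y_n
  ⇒ R(z) = (1 + 1/4z)/(1 − 3/4z).

Find x<0 with |R(x)|<1.
x=-1.3: |R|=0.3418
x=-2: |R|=0.2000
x=-10: |R|=0.1765
x=-100: |R|=0.3158
θ=3/4≥1/2 ⇒ |1+1/4x|<|1−3/4x| ∀x<0 ⇒ interval (−∞,0).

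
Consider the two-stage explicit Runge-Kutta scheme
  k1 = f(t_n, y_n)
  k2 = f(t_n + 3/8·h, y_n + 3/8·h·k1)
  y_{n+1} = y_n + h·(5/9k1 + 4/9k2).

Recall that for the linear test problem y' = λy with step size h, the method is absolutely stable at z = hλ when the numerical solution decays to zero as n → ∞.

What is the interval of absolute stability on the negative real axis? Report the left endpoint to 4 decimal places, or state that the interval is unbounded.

(-6.0000, 0).

With y'=λy (z=hλ):
  k1=λy_n ⇒ h·k1=z·y_n;  k2=λ(1+3/8z)y_n ⇒ h·k2=z(1+3/8z)y_n
  y_{n+1}/y_n = 1 + 5/9z + 4/9z(1+3/8z) = 1 + z + 1/6z²
  ⇒ R(z) = 1 + z + 1/6z².

Solve |R(x)|<1 on ℝ⁻.
x=-1.03: |R|=0.1468
R=1: x+1/6x²=0 ⇒ x=−6=-6.0000; min R=1−1/(4·1/6)=-0.5000>−1
Confirm numerically:
  x=-3.879: |R|=0.37123 <1
  x=-3.785: |R|=0.39730 <1
  x=-3.279: |R|=0.48703 <1
  x=-2.787: |R|=0.49244 <1
  x=-6.159: |R|=1.16321 >1
  x=-6.126: |R|=1.12865 >1
  x=-6.099: |R|=1.10063 >1
So |R|<1 on (-6.0000, 0).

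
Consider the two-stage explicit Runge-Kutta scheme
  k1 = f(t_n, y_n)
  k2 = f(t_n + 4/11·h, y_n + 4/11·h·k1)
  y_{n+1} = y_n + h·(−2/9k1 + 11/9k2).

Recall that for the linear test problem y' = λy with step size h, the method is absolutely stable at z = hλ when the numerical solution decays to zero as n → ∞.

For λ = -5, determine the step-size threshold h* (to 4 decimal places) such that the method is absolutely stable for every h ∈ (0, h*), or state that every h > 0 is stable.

With y'=λy (z=hλ):
  k1=λy_n ⇒ h·k1=z·y_n;  k2=λ(1+4/11z)y_n ⇒ h·k2=z(1+4/11z)y_n
  y_{n+1}/y_n = 1 − 2/9z + 11/9z(1+4/11z) = 1 + z + 4/9z²
  so R(z) = 1 + z + 4/9z².

Solve |R(x)|<1 on ℝ⁻.
x=-0.82: |R|=0.4788
R=1: x+4/9x²=0 ⇒ x=−9/4=-2.2500; min R=1−1/(4·4/9)=0.4375>−1
Confirm numerically:
  x=-1.323: |R|=0.45492 <1
  x=-1.065: |R|=0.43910 <1
  x=-0.904: |R|=0.45921 <1
  x=-2.701: |R|=1.54140 >1
  x=-2.303: |R|=1.05425 >1
So |R|<1 on (-2.2500, 0).

(-2.2500,0); λ=-5 ⇒ h* = (9/4)/5 = 0.4500.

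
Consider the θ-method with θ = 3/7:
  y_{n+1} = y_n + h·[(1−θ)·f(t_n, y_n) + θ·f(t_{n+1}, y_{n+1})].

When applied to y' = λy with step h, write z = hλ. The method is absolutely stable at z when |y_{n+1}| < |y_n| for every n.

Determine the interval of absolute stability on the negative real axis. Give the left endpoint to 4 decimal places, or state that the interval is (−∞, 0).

With y'=λy (z=hλ):
  y_{n+1} = y_n + z·[4/7·y_n + 3/7·y_{n+1}] ⇒ (1 − 3/7z)y_{n+1} = (1 + 4/7z)y_n
  R(z) = (1 + 4/7z)/(1 − 3/7z).

Need |R(x)|<1, x<0.
x=-1.47: |R|=0.0982
R=−1: 1+4/7x = −1+3/7x ⇒ -1/7x=2 ⇒ x=2/(-1/7)=-14.0000
Confirm numerically:
  x=-12.091: |R|=0.95588 <1
  x=-10.688: |R|=0.91522 <1
  x=-6.569: |R|=0.72176 <1
  x=-14.560: |R|=1.01105 >1
  x=-14.456: |R|=1.00905 >1
  x=-14.420: |R|=1.00836 >1
Stable set (-14.0000, 0).

z∈(-14.0000,0).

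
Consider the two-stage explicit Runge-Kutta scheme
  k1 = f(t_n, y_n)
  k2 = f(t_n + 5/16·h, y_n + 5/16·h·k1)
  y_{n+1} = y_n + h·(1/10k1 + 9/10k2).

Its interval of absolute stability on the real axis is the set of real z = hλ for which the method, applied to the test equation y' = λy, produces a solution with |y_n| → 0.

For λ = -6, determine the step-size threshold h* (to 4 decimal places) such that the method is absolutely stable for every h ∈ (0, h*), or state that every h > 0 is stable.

(-3.5556,0); λ=-6 ⇒ h* = (32/9)/6 = 0.5926.

With y'=λy (z=hλ):
  k1=λy_n ⇒ h·k1=z·y_n;  k2=λ(1+5/16z)y_n ⇒ h·k2=z(1+5/16z)y_n
  y_{n+1}/y_n = 1 + 1/10z + 9/10z(1+5/16z) = 1 + z + 9/32z²
  so R(z) = 1 + z + 9/32z².

Boundary: |R(x)|=1, x<0.
x=-1.49: |R|=0.1344
R=1: x+9/32x²=0 ⇒ x=−32/9=-3.5556; min R=1−1/(4·9/32)=0.1111>−1
Confirm numerically:
  x=-2.826: |R|=0.42014 <1
  x=-2.441: |R|=0.23482 <1
  x=-1.769: |R|=0.11113 <1
  x=-1.423: |R|=0.14651 <1
  x=-4.069: |R|=1.58759 >1
  x=-3.742: |R|=1.19622 >1
Stable set (-3.5556, 0).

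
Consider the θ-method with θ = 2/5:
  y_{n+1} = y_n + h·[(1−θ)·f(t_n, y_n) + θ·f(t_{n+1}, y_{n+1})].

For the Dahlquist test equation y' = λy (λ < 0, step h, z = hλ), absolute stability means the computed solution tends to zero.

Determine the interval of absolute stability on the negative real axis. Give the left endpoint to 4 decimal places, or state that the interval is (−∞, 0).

(-10.0000, 0).

With y'=λy (z=hλ):
  y_{n+1} = y_n + z·[3/5·y_n + 2/5·y_{n+1}] ⇒ (1 − 2/5z)y_{n+1} = (1 + 3/5z)y_n
  so R(z) = (1 + 3/5z)/(1 − 2/5z).

Find x<0 with |R(x)|<1.
x=-1.06: |R|=0.2556
R=−1: 1+3/5x = −1+2/5x ⇒ -1/5x=2 ⇒ x=2/(-1/5)=-10.0000
Confirm numerically:
  x=-9.225: |R|=0.96695 <1
  x=-9.059: |R|=0.95930 <1
  x=-4.511: |R|=0.60854 <1
  x=-10.532: |R|=1.02041 >1
  x=-10.299: |R|=1.01168 >1
Stable set (-10.0000, 0).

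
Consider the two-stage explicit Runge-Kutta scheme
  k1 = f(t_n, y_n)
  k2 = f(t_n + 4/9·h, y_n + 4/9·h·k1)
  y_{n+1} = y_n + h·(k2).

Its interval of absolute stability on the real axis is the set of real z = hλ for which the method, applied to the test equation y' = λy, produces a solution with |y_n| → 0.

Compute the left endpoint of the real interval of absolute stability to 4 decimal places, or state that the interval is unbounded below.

z* = -2.2500.

With y'=λy (z=hλ):
  k1=λy_n ⇒ h·k1=z·y_n;  k2=λ(1+4/9z)y_n ⇒ h·k2=z(1+4/9z)y_n
  y_{n+1}/y_n = 1 + z(1+4/9z) = 1 + z + 4/9z²
  so R(z) = 1 + z + 4/9z².

Need |R(x)|<1, x<0.
x=-0.55: |R|=0.5844
R=1: x+4/9x²=0 ⇒ x=−9/4=-2.2500; min R=1−1/(4·4/9)=0.4375>−1
Confirm numerically:
  x=-1.816: |R|=0.64971 <1
  x=-1.653: |R|=0.56140 <1
  x=-1.280: |R|=0.44818 <1
  x=-2.665: |R|=1.49154 >1
  x=-2.338: |R|=1.09144 >1
Interval (-2.2500, 0).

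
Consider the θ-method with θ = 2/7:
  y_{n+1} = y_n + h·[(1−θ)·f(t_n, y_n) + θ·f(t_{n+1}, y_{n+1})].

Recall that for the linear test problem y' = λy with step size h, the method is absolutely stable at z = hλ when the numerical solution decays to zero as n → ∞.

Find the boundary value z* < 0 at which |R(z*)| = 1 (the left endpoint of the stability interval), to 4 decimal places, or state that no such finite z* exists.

left endpoint -4.6667.

On y'=λy, z=hλ:
  y_{n+1} = y_n + z·[5/7·y_n + 2/7·y_{n+1}] ⇒ (1 − 2/7z)y_{n+1} = (1 + 5/7z)y_n
  R(z) = (1 + 5/7z)/(1 − 2/7z).

Find x<0 with |R(x)|<1.
x=-0.31: |R|=0.7152
R=−1: 1+5/7x = −1+2/7x ⇒ -3/7x=2 ⇒ x=2/(-3/7)=-4.6667
Confirm numerically:
  x=-3.563: |R|=0.76561 <1
  x=-3.110: |R|=0.64675 <1
  x=-2.319: |R|=0.39483 <1
  x=-5.224: |R|=1.09583 >1
  x=-5.036: |R|=1.06490 >1
  x=-4.870: |R|=1.03644 >1
So |R|<1 on (-4.6667, 0).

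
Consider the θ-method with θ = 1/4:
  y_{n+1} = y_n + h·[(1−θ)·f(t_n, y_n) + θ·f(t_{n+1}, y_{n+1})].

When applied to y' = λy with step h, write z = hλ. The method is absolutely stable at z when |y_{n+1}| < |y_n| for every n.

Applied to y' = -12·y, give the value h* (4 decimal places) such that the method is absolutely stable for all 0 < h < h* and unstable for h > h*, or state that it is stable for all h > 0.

On y'=λy, z=hλ:
  y_{n+1} = y_n + z·[3/4·y_n + 1/4·y_{n+1}] ⇒ (1 − 1/4z)y_{n+1} = (1 + 3/4z)y_n
  R(z) = (1 + 3/4z)/(1 − 1/4z).

Find x<0 with |R(x)|<1.
x=-1.52: |R|=0.1014
R=−1: 1+3/4x = −1+1/4x ⇒ -1/2x=2 ⇒ x=2/(-1/2)=-4.0000
Confirm numerically:
  x=-3.639: |R|=0.90549 <1
  x=-2.910: |R|=0.68452 <1
  x=-2.799: |R|=0.64671 <1
  x=-1.899: |R|=0.28768 <1
  x=-4.595: |R|=1.13845 >1
  x=-4.067: |R|=1.01661 >1
Stable set (-4.0000, 0).

(-4.0000,0); λ=-12 ⇒ h* = (4)/12 = 0.3333.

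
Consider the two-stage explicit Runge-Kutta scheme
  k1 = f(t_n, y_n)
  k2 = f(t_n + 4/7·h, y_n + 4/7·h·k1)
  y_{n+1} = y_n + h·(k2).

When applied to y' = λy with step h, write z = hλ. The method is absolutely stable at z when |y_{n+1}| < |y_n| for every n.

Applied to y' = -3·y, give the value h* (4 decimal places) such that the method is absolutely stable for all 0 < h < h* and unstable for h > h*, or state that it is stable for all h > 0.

With y'=λy (z=hλ):
  k1=λy_n ⇒ h·k1=z·y_n;  k2=λ(1+4/7z)y_n ⇒ h·k2=z(1+4/7z)y_n
  y_{n+1}/y_n = 1 + z(1+4/7z) = 1 + z + 4/7z²
  so R(z) = 1 + z + 4/7z².

Boundary: |R(x)|=1, x<0.
x=-0.43: |R|=0.6757
R=1: x+4/7x²=0 ⇒ x=−7/4=-1.7500; min R=1−1/(4·4/7)=0.5625>−1
Confirm numerically:
  x=-1.257: |R|=0.64589 <1
  x=-1.060: |R|=0.58206 <1
  x=-0.982: |R|=0.56904 <1
  x=-2.349: |R|=1.80403 >1
  x=-2.261: |R|=1.66021 >1
  x=-2.252: |R|=1.64600 >1
Stable set (-1.7500, 0).

(-1.7500,0); λ=-3 ⇒ h* = (7/4)/3 = 0.5833.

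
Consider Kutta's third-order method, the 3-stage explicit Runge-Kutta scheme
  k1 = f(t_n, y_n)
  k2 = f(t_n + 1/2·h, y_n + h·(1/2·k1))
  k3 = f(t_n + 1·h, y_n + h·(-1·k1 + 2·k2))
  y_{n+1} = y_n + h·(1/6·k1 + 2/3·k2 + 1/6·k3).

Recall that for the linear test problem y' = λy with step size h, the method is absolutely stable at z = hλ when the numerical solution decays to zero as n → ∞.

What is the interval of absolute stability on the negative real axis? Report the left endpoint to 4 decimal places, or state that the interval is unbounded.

Set f=λy, z=hλ:
  order 3, 3-stage ⇒ R(z)=1+z+z^2/2+z^3/6
  (e.g. R(-0.88)=0.39362, |R|=0.39362)

Find x<0 with |R(x)|<1.
x=-0.88: |R|=0.3936
|R(-2.89)|=1.7369 |R(-2.37)|=0.7802 |R(-1.08)|=0.2932
Bisect:
  x_lo=-3.1338 |R|=2.3529  x_hi=-0.1850 |R|=0.8311
  mid=-1.65941 |R|=0.04416 →hi
  mid=-2.39662 |R|=0.81901 →hi
  mid=-2.76522 |R|=1.46602 →lo
  mid=-2.58092 |R|=1.11567 →lo
  mid=-2.48877 |R|=0.96102 →hi
  mid=-2.53485 |R|=1.03671 →lo
  mid=-2.51181 |R|=0.99846 →hi
  mid=-2.52333 |R|=1.01749 →lo
  ...
  [-2.51289,-2.51271] ⇒ x*=-2.5127
Stable set (-2.5127, 0).

z∈(-2.5127,0).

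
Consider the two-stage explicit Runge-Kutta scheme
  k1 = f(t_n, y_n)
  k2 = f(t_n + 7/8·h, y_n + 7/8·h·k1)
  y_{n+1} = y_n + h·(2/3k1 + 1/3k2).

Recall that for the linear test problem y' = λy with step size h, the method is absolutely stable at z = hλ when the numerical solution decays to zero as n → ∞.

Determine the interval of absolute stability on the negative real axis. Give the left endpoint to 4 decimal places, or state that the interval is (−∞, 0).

(-3.4286, 0).

On y'=λy, z=hλ:
  k1=λy_n ⇒ h·k1=z·y_n;  k2=λ(1+7/8z)y_n ⇒ h·k2=z(1+7/8z)y_n
  y_{n+1}/y_n = 1 + 2/3z + 1/3z(1+7/8z) = 1 + z + 7/24z²
  R(z) = 1 + z + 7/24z².

Find x<0 with |R(x)|<1.
x=-0.61: |R|=0.4985
R=1: x+7/24x²=0 ⇒ x=−24/7=-3.4286; min R=1−1/(4·7/24)=0.1429>−1
Confirm numerically:
  x=-2.908: |R|=0.55847 <1
  x=-2.658: |R|=0.40261 <1
  x=-1.562: |R|=0.14962 <1
  x=-3.805: |R|=1.41776 >1
  x=-3.649: |R|=1.23460 >1
Interval (-3.4286, 0).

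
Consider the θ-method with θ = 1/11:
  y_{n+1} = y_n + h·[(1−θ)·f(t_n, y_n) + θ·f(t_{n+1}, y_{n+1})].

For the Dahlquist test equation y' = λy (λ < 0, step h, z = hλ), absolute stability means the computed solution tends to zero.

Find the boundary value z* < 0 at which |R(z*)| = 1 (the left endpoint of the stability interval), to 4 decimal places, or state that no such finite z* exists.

Test eqn y'=λy, z=hλ:
  y_{n+1} = y_n + z·[10/11·y_n + 1/11·y_{n+1}] ⇒ (1 − 1/11z)y_{n+1} = (1 + 10/11z)y_n
  so R(z) = (1 + 10/11z)/(1 − 1/11z).

Boundary: |R(x)|=1, x<0.
x=-1.5: |R|=0.3200
R=−1: 1+10/11x = −1+1/11x ⇒ -9/11x=2 ⇒ x=2/(-9/11)=-2.4444
Confirm numerically:
  x=-2.385: |R|=0.96003 <1
  x=-1.884: |R|=0.60851 <1
  x=-1.765: |R|=0.52096 <1
  x=-1.194: |R|=0.07709 <1
  x=-2.790: |R|=1.22553 >1
  x=-2.602: |R|=1.10425 >1
Interval (-2.4444, 0).

left endpoint -2.4444.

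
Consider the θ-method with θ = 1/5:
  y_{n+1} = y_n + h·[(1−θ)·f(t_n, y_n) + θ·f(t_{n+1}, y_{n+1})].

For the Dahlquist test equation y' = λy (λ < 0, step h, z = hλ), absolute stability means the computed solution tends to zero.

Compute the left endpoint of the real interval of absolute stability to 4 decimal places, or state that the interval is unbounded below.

With y'=λy (z=hλ):
  y_{n+1} = y_n + z·[4/5·y_n + 1/5·y_{n+1}] ⇒ (1 − 1/5z)y_{n+1} = (1 + 4/5z)y_n
  Hence R(z) = (1 + 4/5z)/(1 − 1/5z).

Solve |R(x)|<1 on ℝ⁻.
x=-1.41: |R|=0.0998
R=−1: 1+4/5x = −1+1/5x ⇒ -3/5x=2 ⇒ x=2/(-3/5)=-3.3333
Confirm numerically:
  x=-2.520: |R|=0.67553 <1
  x=-1.799: |R|=0.32299 <1
  x=-1.612: |R|=0.21900 <1
  x=-3.706: |R|=1.12842 >1
  x=-3.591: |R|=1.08998 >1
So |R|<1 on (-3.3333, 0).

left endpoint -3.3333.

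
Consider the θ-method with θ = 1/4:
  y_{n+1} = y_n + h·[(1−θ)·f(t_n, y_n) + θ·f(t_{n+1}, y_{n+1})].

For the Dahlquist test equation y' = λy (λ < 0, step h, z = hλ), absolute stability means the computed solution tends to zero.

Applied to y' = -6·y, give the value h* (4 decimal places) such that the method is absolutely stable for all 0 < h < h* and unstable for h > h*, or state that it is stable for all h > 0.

With y'=λy (z=hλ):
  y_{n+1} = y_n + z·[3/4·y_n + 1/4·y_{n+1}] ⇒ (1 − 1/4z)y_{n+1} = (1 + 3/4z)y_n
  so R(z) = (1 + 3/4z)/(1 − 1/4z).

Need |R(x)|<1, x<0.
x=-0.94: |R|=0.2389
R=−1: 1+3/4x = −1+1/4x ⇒ -1/2x=2 ⇒ x=2/(-1/2)=-4.0000
Confirm numerically:
  x=-3.647: |R|=0.90768 <1
  x=-3.530: |R|=0.87517 <1
  x=-2.634: |R|=0.58818 <1
  x=-2.628: |R|=0.58600 <1
  x=-4.478: |R|=1.11276 >1
  x=-4.318: |R|=1.07646 >1
  x=-4.310: |R|=1.07461 >1
Interval (-4.0000, 0).

(-4.0000,0); λ=-6 ⇒ h* = (4)/6 = 0.6667.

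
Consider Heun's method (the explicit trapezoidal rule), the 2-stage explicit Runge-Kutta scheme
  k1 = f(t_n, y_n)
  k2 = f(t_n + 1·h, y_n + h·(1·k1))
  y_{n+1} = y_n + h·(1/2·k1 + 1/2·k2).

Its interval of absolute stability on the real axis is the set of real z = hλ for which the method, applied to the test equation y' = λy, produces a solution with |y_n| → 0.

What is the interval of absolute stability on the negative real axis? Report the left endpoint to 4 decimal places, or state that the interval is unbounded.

Test eqn y'=λy, z=hλ:
  order 2, 2-stage ⇒ R(z)=1+z+z^2/2
  (e.g. R(-0.37)=0.69845, |R|=0.69845)

Solve |R(x)|<1 on ℝ⁻.
x=-0.37: |R|=0.6985
|R(-2.27)|=1.3064 |R(-1.64)|=0.7048 |R(-1.11)|=0.5060
Bisect:
  x_lo=-2.5252 |R|=1.6631  x_hi=-0.1772 |R|=0.8385
  mid=-1.35122 |R|=0.56168 →hi
  mid=-1.93821 |R|=0.94012 →hi
  mid=-2.23171 |R|=1.25855 →lo
  mid=-2.08496 |R|=1.08857 →lo
  mid=-2.01159 |R|=1.01165 →lo
  mid=-1.97490 |R|=0.97521 →hi
  mid=-1.99324 |R|=0.99327 →hi
  ...
  [-2.00012,-1.99998] ⇒ x*=-2.0000
Interval (-2.0000, 0).

(-2.0000, 0).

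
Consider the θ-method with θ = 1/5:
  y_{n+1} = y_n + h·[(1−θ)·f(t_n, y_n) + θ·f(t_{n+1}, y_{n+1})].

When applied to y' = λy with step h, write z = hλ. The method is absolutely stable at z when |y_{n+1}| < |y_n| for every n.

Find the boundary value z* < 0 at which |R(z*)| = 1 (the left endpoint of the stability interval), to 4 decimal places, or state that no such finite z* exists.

Test eqn y'=λy, z=hλ:
  y_{n+1} = y_n + z·[4/5·y_n + 1/5·y_{n+1}] ⇒ (1 − 1/5z)y_{n+1} = (1 + 4/5z)y_n
  Hence R(z) = (1 + 4/5z)/(1 − 1/5z).

Boundary: |R(x)|=1, x<0.
x=-0.62: |R|=0.4484
R=−1: 1+4/5x = −1+1/5x ⇒ -3/5x=2 ⇒ x=2/(-3/5)=-3.3333
Confirm numerically:
  x=-3.046: |R|=0.89287 <1
  x=-1.809: |R|=0.32839 <1
  x=-1.664: |R|=0.24850 <1
  x=-3.886: |R|=1.18659 >1
  x=-3.800: |R|=1.15909 >1
  x=-3.794: |R|=1.15715 >1
So |R|<1 on (-3.3333, 0).

left endpoint -3.3333.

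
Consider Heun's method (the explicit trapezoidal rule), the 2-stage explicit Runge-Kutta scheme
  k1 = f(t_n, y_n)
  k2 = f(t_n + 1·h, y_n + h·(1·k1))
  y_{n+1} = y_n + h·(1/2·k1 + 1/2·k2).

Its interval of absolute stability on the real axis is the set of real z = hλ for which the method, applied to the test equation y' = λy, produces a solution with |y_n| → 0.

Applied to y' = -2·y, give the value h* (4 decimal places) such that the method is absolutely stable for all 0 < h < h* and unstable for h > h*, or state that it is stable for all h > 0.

On y'=λy, z=hλ:
  order 2, 2-stage ⇒ R(z)=1+z+z^2/2
  (e.g. R(-0.46)=0.64580, |R|=0.64580)

Boundary: |R(x)|=1, x<0.
x=-0.46: |R|=0.6458
|R(-2.33)|=1.3845 |R(-2.25)|=1.2812 |R(-1.87)|=0.8785
Bisect:
  x_lo=-2.6351 |R|=1.8368  x_hi=-0.2394 |R|=0.7892
  mid=-1.43728 |R|=0.59561 →hi
  mid=-2.03621 |R|=1.03687 →lo
  mid=-1.73675 |R|=0.77140 →hi
  mid=-1.88648 |R|=0.89292 →hi
  mid=-1.96135 |R|=0.96209 →hi
  mid=-1.99878 |R|=0.99878 →hi
  mid=-2.01750 |R|=1.01765 →lo
  mid=-2.00814 |R|=1.00817 →lo
  ...
  [-2.00009,-1.99995] ⇒ x*=-2.0000
So |R|<1 on (-2.0000, 0).

(-2.0000,0); λ=-2 ⇒ h* = 1.0000.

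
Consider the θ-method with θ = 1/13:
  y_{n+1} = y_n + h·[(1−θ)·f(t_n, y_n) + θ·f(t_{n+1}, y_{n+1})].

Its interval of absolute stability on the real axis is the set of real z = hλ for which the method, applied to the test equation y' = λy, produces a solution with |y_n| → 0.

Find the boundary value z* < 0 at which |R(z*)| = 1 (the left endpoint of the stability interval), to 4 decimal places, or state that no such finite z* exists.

Set f=λy, z=hλ:
  y_{n+1} = y_n + z·[12/13·y_n + 1/13·y_{n+1}] ⇒ (1 − 1/13z)y_{n+1} = (1 + 12/13z)y_n
  R(z) = (1 + 12/13z)/(1 − 1/13z).

Solve |R(x)|<1 on ℝ⁻.
x=-1.51: |R|=0.3529
R=−1: 1+12/13x = −1+1/13x ⇒ -11/13x=2 ⇒ x=2/(-11/13)=-2.3636
Confirm numerically:
  x=-1.534: |R|=0.37209 <1
  x=-1.456: |R|=0.30935 <1
  x=-1.455: |R|=0.30854 <1
  x=-2.919: |R|=1.38376 >1
  x=-2.469: |R|=1.07492 >1
So |R|<1 on (-2.3636, 0).

z* = -2.3636.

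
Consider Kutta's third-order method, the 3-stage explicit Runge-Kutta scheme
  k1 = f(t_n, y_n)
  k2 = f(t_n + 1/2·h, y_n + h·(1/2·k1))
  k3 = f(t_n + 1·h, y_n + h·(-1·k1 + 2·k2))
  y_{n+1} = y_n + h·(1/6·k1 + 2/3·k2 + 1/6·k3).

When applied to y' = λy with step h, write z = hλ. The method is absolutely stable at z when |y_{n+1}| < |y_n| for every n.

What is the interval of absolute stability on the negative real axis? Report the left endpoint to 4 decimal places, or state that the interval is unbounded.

Set f=λy, z=hλ:
  order 3, 3-stage ⇒ R(z)=1+z+z^2/2+z^3/6
  (e.g. R(-0.85)=0.40890, |R|=0.40890)

Find x<0 with |R(x)|<1.
x=-0.85: |R|=0.4089
|R(-2.78)|=1.4966 |R(-1.28)|=0.1897 |R(-0.62)|=0.5325
Bisect:
  x_lo=-2.9677 |R|=1.9203  x_hi=-0.1054 |R|=0.9000
  mid=-1.53655 |R|=0.03932 →hi
  mid=-2.25213 |R|=0.61992 →hi
  mid=-2.60992 |R|=1.16707 →lo
  mid=-2.43103 |R|=0.87060 →hi
  mid=-2.52047 |R|=1.01275 →lo
  mid=-2.47575 |R|=0.94020 →hi
  mid=-2.49811 |R|=0.97610 →hi
  mid=-2.50929 |R|=0.99433 →hi
  mid=-2.51488 |R|=1.00352 →lo
  ...
  [-2.51279,-2.51261] ⇒ x*=-2.5127
Interval (-2.5127, 0).

(-2.5127, 0).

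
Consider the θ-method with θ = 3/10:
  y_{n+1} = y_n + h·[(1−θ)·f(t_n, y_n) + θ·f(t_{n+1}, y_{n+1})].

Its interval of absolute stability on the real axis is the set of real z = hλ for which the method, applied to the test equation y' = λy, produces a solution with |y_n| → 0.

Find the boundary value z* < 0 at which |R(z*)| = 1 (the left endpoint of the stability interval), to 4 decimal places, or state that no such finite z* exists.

left endpoint -5.0000.

With y'=λy (z=hλ):
  y_{n+1} = y_n + z·[7/10·y_n + 3/10·y_{n+1}] ⇒ (1 − 3/10z)y_{n+1} = (1 + 7/10z)y_n
  ⇒ R(z) = (1 + 7/10z)/(1 − 3/10z).

Solve |R(x)|<1 on ℝ⁻.
x=-0.3: |R|=0.7248
R=−1: 1+7/10x = −1+3/10x ⇒ -2/5x=2 ⇒ x=2/(-2/5)=-5.0000
Confirm numerically:
  x=-4.578: |R|=0.92888 <1
  x=-4.234: |R|=0.86503 <1
  x=-4.015: |R|=0.82127 <1
  x=-2.186: |R|=0.32021 <1
  x=-5.497: |R|=1.07504 >1
  x=-5.386: |R|=1.05903 >1
So |R|<1 on (-5.0000, 0).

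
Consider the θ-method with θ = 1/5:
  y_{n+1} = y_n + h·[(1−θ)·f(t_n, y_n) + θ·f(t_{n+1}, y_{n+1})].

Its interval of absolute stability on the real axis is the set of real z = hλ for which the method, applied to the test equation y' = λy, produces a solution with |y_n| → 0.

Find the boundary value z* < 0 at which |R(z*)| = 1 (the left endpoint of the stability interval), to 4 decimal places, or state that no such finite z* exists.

With y'=λy (z=hλ):
  y_{n+1} = y_n + z·[4/5·y_n + 1/5·y_{n+1}] ⇒ (1 − 1/5z)y_{n+1} = (1 + 4/5z)y_n
  Hence R(z) = (1 + 4/5z)/(1 − 1/5z).

Find x<0 with |R(x)|<1.
x=-1.01: |R|=0.1597
R=−1: 1+4/5x = −1+1/5x ⇒ -3/5x=2 ⇒ x=2/(-3/5)=-3.3333
Confirm numerically:
  x=-2.557: |R|=0.69181 <1
  x=-2.234: |R|=0.54410 <1
  x=-2.049: |R|=0.45340 <1
  x=-1.916: |R|=0.38519 <1
  x=-3.907: |R|=1.19322 >1
  x=-3.746: |R|=1.14155 >1
  x=-3.490: |R|=1.05536 >1
Stable set (-3.3333, 0).

z* = -3.3333.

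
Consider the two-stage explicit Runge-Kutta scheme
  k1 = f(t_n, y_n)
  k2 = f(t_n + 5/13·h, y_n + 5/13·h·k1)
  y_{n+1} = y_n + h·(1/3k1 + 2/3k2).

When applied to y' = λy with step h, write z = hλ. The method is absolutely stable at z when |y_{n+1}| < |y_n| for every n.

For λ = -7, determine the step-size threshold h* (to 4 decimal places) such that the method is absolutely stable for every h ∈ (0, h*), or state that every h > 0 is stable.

(-3.9000,0); λ=-7 ⇒ h* = (39/10)/7 = 0.5571.

With y'=λy (z=hλ):
  k1=λy_n ⇒ h·k1=z·y_n;  k2=λ(1+5/13z)y_n ⇒ h·k2=z(1+5/13z)y_n
  y_{n+1}/y_n = 1 + 1/3z + 2/3z(1+5/13z) = 1 + z + 10/39z²
  R(z) = 1 + z + 10/39z².

Find x<0 with |R(x)|<1.
x=-1.59: |R|=0.0582
R=1: x+10/39x²=0 ⇒ x=−39/10=-3.9000; min R=1−1/(4·10/39)=0.0250>−1
Confirm numerically:
  x=-3.799: |R|=0.90162 <1
  x=-2.924: |R|=0.26825 <1
  x=-1.914: |R|=0.02533 <1
  x=-4.465: |R|=1.64685 >1
  x=-4.077: |R|=1.18503 >1
So |R|<1 on (-3.9000, 0).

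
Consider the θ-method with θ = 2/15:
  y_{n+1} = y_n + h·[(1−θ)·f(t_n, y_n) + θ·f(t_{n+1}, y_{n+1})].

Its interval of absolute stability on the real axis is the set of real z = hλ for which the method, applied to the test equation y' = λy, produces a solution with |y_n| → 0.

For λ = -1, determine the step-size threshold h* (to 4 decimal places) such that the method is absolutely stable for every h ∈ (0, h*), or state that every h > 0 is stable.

Test eqn y'=λy, z=hλ:
  y_{n+1} = y_n + z·[13/15·y_n + 2/15·y_{n+1}] ⇒ (1 − 2/15z)y_{n+1} = (1 + 13/15z)y_n
  so R(z) = (1 + 13/15z)/(1 − 2/15z).

Find x<0 with |R(x)|<1.
x=-1.71: |R|=0.3925
R=−1: 1+13/15x = −1+2/15x ⇒ -11/15x=2 ⇒ x=2/(-11/15)=-2.7273
Confirm numerically:
  x=-2.319: |R|=0.77131 <1
  x=-1.968: |R|=0.55894 <1
  x=-1.181: |R|=0.02033 <1
  x=-3.195: |R|=1.24053 >1
  x=-2.943: |R|=1.11362 >1
  x=-2.864: |R|=1.07256 >1
Interval (-2.7273, 0).

(-2.7273,0); λ=-1 ⇒ h* = (30/11)/1 = 2.7273.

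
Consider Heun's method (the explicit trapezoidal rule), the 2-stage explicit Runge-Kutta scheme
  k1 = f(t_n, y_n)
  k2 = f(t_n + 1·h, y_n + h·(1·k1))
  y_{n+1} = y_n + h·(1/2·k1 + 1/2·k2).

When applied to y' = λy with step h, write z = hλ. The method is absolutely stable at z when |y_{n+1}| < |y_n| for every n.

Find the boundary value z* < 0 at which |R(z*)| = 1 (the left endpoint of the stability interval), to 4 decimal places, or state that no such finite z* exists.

z* = -2.0000.

Set f=λy, z=hλ:
  order 2, 2-stage ⇒ R(z)=1+z+z^2/2
  (e.g. R(-1.44)=0.59680, |R|=0.59680)

Solve |R(x)|<1 on ℝ⁻.
x=-1.44: |R|=0.5968
|R(-1.31)|=0.5481 |R(-0.87)|=0.5085 |R(-0.67)|=0.5544
Bisect:
  x_lo=-2.3170 |R|=1.3672  x_hi=-0.3483 |R|=0.7123
  mid=-1.33266 |R|=0.55533 →hi
  mid=-1.82482 |R|=0.84017 →hi
  mid=-2.07091 |R|=1.07342 →lo
  mid=-1.94787 |R|=0.94923 →hi
  mid=-2.00939 |R|=1.00943 →lo
  mid=-1.97863 |R|=0.97886 →hi
  mid=-1.99401 |R|=0.99403 →hi
  ...
  [-2.00002,-1.99990] ⇒ x*=-2.0000
So |R|<1 on (-2.0000, 0).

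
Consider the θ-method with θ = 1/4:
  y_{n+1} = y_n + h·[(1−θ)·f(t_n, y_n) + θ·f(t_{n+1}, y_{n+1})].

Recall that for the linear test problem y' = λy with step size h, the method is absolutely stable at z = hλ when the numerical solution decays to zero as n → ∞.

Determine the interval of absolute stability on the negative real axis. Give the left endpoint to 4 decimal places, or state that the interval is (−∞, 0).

With y'=λy (z=hλ):
  y_{n+1} = y_n + z·[3/4·y_n + 1/4·y_{n+1}] ⇒ (1 − 1/4z)y_{n+1} = (1 + 3/4z)y_n
  R(z) = (1 + 3/4z)/(1 − 1/4z).

Solve |R(x)|<1 on ℝ⁻.
x=-0.97: |R|=0.2193
R=−1: 1+3/4x = −1+1/4x ⇒ -1/2x=2 ⇒ x=2/(-1/2)=-4.0000
Confirm numerically:
  x=-2.761: |R|=0.63349 <1
  x=-2.454: |R|=0.52092 <1
  x=-2.304: |R|=0.46193 <1
  x=-2.290: |R|=0.45628 <1
  x=-4.456: |R|=1.10785 >1
  x=-4.267: |R|=1.06459 >1
Interval (-4.0000, 0).

z∈(-4.0000,0).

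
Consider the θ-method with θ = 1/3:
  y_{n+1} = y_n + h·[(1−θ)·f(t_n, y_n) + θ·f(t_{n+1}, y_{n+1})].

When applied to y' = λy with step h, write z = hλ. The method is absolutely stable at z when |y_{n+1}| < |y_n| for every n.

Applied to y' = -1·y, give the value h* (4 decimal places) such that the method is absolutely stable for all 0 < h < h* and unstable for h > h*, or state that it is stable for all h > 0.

(-6.0000,0); λ=-1 ⇒ h* = (6)/1 = 6.0000.

On y'=λy, z=hλ:
  y_{n+1} = y_n + z·[2/3·y_n + 1/3·y_{n+1}] ⇒ (1 − 1/3z)y_{n+1} = (1 + 2/3z)y_n
  Hence R(z) = (1 + 2/3z)/(1 − 1/3z).

Need |R(x)|<1, x<0.
x=-1.33: |R|=0.0785
R=−1: 1+2/3x = −1+1/3x ⇒ -1/3x=2 ⇒ x=2/(-1/3)=-6.0000
Confirm numerically:
  x=-5.379: |R|=0.92589 <1
  x=-4.228: |R|=0.75484 <1
  x=-3.596: |R|=0.63554 <1
  x=-2.658: |R|=0.40933 <1
  x=-6.584: |R|=1.06093 >1
  x=-6.579: |R|=1.06044 >1
Stable set (-6.0000, 0).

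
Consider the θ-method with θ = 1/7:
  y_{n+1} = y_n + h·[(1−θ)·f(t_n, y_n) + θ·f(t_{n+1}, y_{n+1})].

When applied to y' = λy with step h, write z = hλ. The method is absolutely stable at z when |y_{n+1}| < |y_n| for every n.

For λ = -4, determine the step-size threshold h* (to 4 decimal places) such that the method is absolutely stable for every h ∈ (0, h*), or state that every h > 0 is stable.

Set f=λy, z=hλ:
  y_{n+1} = y_n + z·[6/7·y_n + 1/7·y_{n+1}] ⇒ (1 − 1/7z)y_{n+1} = (1 + 6/7z)y_n
  Hence R(z) = (1 + 6/7z)/(1 − 1/7z).

Boundary: |R(x)|=1, x<0.
x=-1.08: |R|=0.0644
R=−1: 1+6/7x = −1+1/7x ⇒ -5/7x=2 ⇒ x=2/(-5/7)=-2.8000
Confirm numerically:
  x=-2.604: |R|=0.89796 <1
  x=-2.333: |R|=0.74981 <1
  x=-2.292: |R|=0.72665 <1
  x=-3.266: |R|=1.22696 >1
  x=-2.826: |R|=1.01323 >1
Stable set (-2.8000, 0).

(-2.8000,0); λ=-4 ⇒ h* = (14/5)/4 = 0.7000.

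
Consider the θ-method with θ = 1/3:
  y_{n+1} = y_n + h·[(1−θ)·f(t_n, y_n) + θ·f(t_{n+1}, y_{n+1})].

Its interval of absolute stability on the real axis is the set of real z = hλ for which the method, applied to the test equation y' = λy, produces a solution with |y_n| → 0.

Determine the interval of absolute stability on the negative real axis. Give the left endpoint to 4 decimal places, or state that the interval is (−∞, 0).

(-6.0000, 0).

Set f=λy, z=hλ:
  y_{n+1} = y_n + z·[2/3·y_n + 1/3·y_{n+1}] ⇒ (1 − 1/3z)y_{n+1} = (1 + 2/3z)y_n
  R(z) = (1 + 2/3z)/(1 − 1/3z).

Need |R(x)|<1, x<0.
x=-1.35: |R|=0.0690
R=−1: 1+2/3x = −1+1/3x ⇒ -1/3x=2 ⇒ x=2/(-1/3)=-6.0000
Confirm numerically:
  x=-4.350: |R|=0.77551 <1
  x=-3.575: |R|=0.63118 <1
  x=-3.328: |R|=0.57775 <1
  x=-3.298: |R|=0.57097 <1
  x=-6.177: |R|=1.01929 >1
  x=-6.097: |R|=1.01066 >1
So |R|<1 on (-6.0000, 0).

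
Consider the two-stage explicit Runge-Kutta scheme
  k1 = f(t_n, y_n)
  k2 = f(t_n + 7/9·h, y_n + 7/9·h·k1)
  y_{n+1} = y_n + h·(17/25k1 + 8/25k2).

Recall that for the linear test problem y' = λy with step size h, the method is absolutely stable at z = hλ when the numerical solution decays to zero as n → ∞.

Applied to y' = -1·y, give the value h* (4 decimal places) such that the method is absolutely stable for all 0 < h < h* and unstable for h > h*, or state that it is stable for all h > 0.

With y'=λy (z=hλ):
  k1=λy_n ⇒ h·k1=z·y_n;  k2=λ(1+7/9z)y_n ⇒ h·k2=z(1+7/9z)y_n
  y_{n+1}/y_n = 1 + 17/25z + 8/25z(1+7/9z) = 1 + z + 56/225z²
  so R(z) = 1 + z + 56/225z².

Boundary: |R(x)|=1, x<0.
x=-1.49: |R|=0.0626
R=1: x+56/225x²=0 ⇒ x=−225/56=-4.0179; min R=1−1/(4·56/225)=-0.0045>−1
Confirm numerically:
  x=-2.808: |R|=0.15446 <1
  x=-2.762: |R|=0.13668 <1
  x=-1.983: |R|=0.00430 <1
  x=-4.342: |R|=1.35029 >1
  x=-4.245: |R|=1.23998 >1
  x=-4.236: |R|=1.22999 >1
Stable set (-4.0179, 0).

(-4.0179,0); λ=-1 ⇒ h* = (225/56)/1 = 4.0179.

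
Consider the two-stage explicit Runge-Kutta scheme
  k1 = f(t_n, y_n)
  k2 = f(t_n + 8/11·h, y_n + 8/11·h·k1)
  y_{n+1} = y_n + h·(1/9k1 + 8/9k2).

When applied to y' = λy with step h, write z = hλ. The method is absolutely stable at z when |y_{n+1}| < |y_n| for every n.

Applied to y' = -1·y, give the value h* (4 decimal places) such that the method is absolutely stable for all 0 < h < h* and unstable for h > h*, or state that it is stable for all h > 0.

(-1.5469,0); λ=-1 ⇒ h* = (99/64)/1 = 1.5469.

Set f=λy, z=hλ:
  k1=λy_n ⇒ h·k1=z·y_n;  k2=λ(1+8/11z)y_n ⇒ h·k2=z(1+8/11z)y_n
  y_{n+1}/y_n = 1 + 1/9z + 8/9z(1+8/11z) = 1 + z + 64/99z²
  so R(z) = 1 + z + 64/99z².

Boundary: |R(x)|=1, x<0.
x=-1.45: |R|=0.9092
R=1: x+64/99x²=0 ⇒ x=−99/64=-1.5469; min R=1−1/(4·64/99)=0.6133>−1
Confirm numerically:
  x=-1.360: |R|=0.83570 <1
  x=-1.054: |R|=0.66417 <1
  x=-0.736: |R|=0.61419 <1
  x=-0.686: |R|=0.61822 <1
  x=-1.967: |R|=1.53423 >1
  x=-1.918: |R|=1.46017 >1
  x=-1.884: |R|=1.41060 >1
Stable set (-1.5469, 0).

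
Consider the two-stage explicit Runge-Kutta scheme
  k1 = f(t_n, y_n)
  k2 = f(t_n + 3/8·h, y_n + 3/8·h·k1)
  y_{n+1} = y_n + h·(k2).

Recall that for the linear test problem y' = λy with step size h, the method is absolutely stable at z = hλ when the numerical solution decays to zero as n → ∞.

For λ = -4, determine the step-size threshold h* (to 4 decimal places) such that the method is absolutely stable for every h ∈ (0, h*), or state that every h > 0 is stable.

Test eqn y'=λy, z=hλ:
  k1=λy_n ⇒ h·k1=z·y_n;  k2=λ(1+3/8z)y_n ⇒ h·k2=z(1+3/8z)y_n
  y_{n+1}/y_n = 1 + z(1+3/8z) = 1 + z + 3/8z²
  Hence R(z) = 1 + z + 3/8z².

Find x<0 with |R(x)|<1.
x=-1.56: |R|=0.3526
R=1: x+3/8x²=0 ⇒ x=−8/3=-2.6667; min R=1−1/(4·3/8)=0.3333>−1
Confirm numerically:
  x=-2.429: |R|=0.78352 <1
  x=-1.728: |R|=0.39174 <1
  x=-1.394: |R|=0.33471 <1
  x=-3.015: |R|=1.39383 >1
  x=-2.987: |R|=1.35881 >1
Stable set (-2.6667, 0).

(-2.6667,0); λ=-4 ⇒ h* = (8/3)/4 = 0.6667.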